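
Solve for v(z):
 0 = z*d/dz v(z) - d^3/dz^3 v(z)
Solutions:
 v(z) = C1 + Integral(C2*airyai(z) + C3*airybi(z), z)


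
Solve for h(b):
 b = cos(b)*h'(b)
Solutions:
 h(b) = C1 + Integral(b/cos(b), b)


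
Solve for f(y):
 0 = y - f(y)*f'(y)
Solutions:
 f(y) = -sqrt(C1 + y^2)
 f(y) = sqrt(C1 + y^2)


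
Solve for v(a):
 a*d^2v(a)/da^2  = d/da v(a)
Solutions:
 v(a) = C1 + C2*a^2


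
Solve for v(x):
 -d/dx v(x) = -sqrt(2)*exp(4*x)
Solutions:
 v(x) = C1 + sqrt(2)*exp(4*x)/4


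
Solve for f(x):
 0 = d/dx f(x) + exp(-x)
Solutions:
 f(x) = C1 + exp(-x)


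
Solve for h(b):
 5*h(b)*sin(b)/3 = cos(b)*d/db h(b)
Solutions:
 h(b) = C1/cos(b)^(5/3)


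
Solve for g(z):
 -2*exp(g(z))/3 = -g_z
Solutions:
 g(z) = log(-1/(C1 + 2*z)) + log(3)


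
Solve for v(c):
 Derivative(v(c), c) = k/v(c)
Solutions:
 v(c) = -sqrt(C1 + 2*c*k)
 v(c) = sqrt(C1 + 2*c*k)


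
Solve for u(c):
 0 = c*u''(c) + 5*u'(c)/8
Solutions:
 u(c) = C1 + C2*c^(3/8)


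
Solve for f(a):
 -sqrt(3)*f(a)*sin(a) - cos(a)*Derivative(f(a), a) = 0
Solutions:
 f(a) = C1*cos(a)^(sqrt(3))


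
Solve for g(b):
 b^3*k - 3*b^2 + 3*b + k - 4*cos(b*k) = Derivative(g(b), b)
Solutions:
 g(b) = C1 + b^4*k/4 - b^3 + 3*b^2/2 + b*k - 4*sin(b*k)/k


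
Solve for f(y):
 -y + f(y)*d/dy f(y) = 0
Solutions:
 f(y) = -sqrt(C1 + y^2)
 f(y) = sqrt(C1 + y^2)


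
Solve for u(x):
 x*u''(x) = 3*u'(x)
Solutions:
 u(x) = C1 + C2*x^4


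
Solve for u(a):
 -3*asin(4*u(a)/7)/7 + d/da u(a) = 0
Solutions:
 Integral(1/asin(4*_y/7), (_y, u(a))) = C1 + 3*a/7


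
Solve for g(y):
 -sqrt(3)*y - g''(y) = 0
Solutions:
 g(y) = C1 + C2*y - sqrt(3)*y^3/6


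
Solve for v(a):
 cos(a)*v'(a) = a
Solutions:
 v(a) = C1 + Integral(a/cos(a), a)


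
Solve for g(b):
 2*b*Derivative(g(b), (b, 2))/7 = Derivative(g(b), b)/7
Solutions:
 g(b) = C1 + C2*b^(3/2)


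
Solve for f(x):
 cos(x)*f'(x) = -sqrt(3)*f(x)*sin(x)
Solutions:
 f(x) = C1*cos(x)^(sqrt(3))


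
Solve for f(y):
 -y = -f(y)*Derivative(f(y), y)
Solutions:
 f(y) = -sqrt(C1 + y^2)
 f(y) = sqrt(C1 + y^2)


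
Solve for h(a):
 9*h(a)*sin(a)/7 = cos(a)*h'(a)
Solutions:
 h(a) = C1/cos(a)^(9/7)


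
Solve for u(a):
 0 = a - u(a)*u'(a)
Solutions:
 u(a) = -sqrt(C1 + a^2)
 u(a) = sqrt(C1 + a^2)


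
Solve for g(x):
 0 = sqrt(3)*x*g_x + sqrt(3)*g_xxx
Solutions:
 g(x) = C1 + Integral(C2*airyai(-x) + C3*airybi(-x), x)


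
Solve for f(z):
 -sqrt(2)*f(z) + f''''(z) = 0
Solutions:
 f(z) = C1*exp(-2^(1/8)*z) + C2*exp(2^(1/8)*z) + C3*sin(2^(1/8)*z) + C4*cos(2^(1/8)*z)


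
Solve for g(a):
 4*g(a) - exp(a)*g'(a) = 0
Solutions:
 g(a) = C1*exp(-4*exp(-a))


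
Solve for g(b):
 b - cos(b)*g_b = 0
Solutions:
 g(b) = C1 + Integral(b/cos(b), b)


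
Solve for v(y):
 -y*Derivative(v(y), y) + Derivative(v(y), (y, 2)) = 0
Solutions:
 v(y) = C1 + C2*erfi(sqrt(2)*y/2)


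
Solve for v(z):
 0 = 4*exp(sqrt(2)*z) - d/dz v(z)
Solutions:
 v(z) = C1 + 2*sqrt(2)*exp(sqrt(2)*z)


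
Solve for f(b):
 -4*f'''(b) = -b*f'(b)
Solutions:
 f(b) = C1 + Integral(C2*airyai(2^(1/3)*b/2) + C3*airybi(2^(1/3)*b/2), b)


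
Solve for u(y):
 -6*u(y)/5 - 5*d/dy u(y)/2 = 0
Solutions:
 u(y) = C1*exp(-12*y/25)


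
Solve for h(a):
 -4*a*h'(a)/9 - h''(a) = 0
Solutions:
 h(a) = C1 + C2*erf(sqrt(2)*a/3)


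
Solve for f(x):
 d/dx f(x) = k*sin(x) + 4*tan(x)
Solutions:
 f(x) = C1 - k*cos(x) - 4*log(cos(x))


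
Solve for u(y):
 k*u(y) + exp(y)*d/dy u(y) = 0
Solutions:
 u(y) = C1*exp(k*exp(-y))


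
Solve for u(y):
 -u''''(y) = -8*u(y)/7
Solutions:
 u(y) = C1*exp(-14^(3/4)*y/7) + C2*exp(14^(3/4)*y/7) + C3*sin(14^(3/4)*y/7) + C4*cos(14^(3/4)*y/7)


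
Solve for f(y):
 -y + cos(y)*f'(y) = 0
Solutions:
 f(y) = C1 + Integral(y/cos(y), y)


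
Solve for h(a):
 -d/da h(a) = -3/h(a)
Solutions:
 h(a) = -sqrt(C1 + 6*a)
 h(a) = sqrt(C1 + 6*a)


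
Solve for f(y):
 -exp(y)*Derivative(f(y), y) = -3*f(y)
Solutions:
 f(y) = C1*exp(-3*exp(-y))


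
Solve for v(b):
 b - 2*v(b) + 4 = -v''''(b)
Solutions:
 v(b) = C1*exp(-2^(1/4)*b) + C2*exp(2^(1/4)*b) + C3*sin(2^(1/4)*b) + C4*cos(2^(1/4)*b) + b/2 + 2


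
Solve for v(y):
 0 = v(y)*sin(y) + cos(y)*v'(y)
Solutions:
 v(y) = C1*cos(y)


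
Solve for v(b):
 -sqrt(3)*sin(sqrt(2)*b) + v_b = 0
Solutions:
 v(b) = C1 - sqrt(6)*cos(sqrt(2)*b)/2


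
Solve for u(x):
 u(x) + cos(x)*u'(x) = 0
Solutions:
 u(x) = C1*sqrt(sin(x) - 1)/sqrt(sin(x) + 1)


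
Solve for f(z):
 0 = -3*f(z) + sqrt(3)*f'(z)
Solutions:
 f(z) = C1*exp(sqrt(3)*z)


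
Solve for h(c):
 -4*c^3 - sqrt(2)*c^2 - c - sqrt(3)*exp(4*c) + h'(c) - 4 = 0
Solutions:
 h(c) = C1 + c^4 + sqrt(2)*c^3/3 + c^2/2 + 4*c + sqrt(3)*exp(4*c)/4


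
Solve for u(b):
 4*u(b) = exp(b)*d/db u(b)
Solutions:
 u(b) = C1*exp(-4*exp(-b))


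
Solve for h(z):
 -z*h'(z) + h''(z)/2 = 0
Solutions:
 h(z) = C1 + C2*erfi(z)


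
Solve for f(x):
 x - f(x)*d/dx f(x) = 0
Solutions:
 f(x) = -sqrt(C1 + x^2)
 f(x) = sqrt(C1 + x^2)


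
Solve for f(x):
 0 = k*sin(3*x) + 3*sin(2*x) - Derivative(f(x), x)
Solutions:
 f(x) = C1 - k*cos(3*x)/3 - 3*cos(2*x)/2


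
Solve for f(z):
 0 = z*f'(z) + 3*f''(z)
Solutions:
 f(z) = C1 + C2*erf(sqrt(6)*z/6)


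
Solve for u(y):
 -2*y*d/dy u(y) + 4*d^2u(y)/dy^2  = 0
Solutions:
 u(y) = C1 + C2*erfi(y/2)


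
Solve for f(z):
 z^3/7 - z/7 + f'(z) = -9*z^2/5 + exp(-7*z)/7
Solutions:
 f(z) = C1 - z^4/28 - 3*z^3/5 + z^2/14 - exp(-7*z)/49


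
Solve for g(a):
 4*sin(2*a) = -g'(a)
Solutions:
 g(a) = C1 + 2*cos(2*a)


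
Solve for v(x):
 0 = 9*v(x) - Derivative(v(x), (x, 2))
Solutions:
 v(x) = C1*exp(-3*x) + C2*exp(3*x)


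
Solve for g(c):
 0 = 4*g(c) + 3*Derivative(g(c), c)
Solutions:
 g(c) = C1*exp(-4*c/3)


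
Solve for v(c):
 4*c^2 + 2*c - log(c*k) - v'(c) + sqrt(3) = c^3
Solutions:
 v(c) = C1 - c^4/4 + 4*c^3/3 + c^2 - c*log(c*k) + c*(1 + sqrt(3))


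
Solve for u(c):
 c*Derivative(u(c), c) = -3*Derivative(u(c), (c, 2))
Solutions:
 u(c) = C1 + C2*erf(sqrt(6)*c/6)


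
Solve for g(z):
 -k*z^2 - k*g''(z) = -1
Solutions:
 g(z) = C1 + C2*z - z^4/12 + z^2/(2*k)


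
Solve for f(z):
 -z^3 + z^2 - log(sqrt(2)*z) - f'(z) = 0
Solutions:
 f(z) = C1 - z^4/4 + z^3/3 - z*log(z) - z*log(2)/2 + z


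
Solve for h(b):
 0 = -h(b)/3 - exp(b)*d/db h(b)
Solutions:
 h(b) = C1*exp(exp(-b)/3)


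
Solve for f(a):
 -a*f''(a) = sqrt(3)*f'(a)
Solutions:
 f(a) = C1 + C2*a^(1 - sqrt(3))


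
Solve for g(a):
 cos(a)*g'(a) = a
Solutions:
 g(a) = C1 + Integral(a/cos(a), a)


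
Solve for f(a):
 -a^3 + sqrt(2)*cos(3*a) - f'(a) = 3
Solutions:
 f(a) = C1 - a^4/4 - 3*a + sqrt(2)*sin(3*a)/3


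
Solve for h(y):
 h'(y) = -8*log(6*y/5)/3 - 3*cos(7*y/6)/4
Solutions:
 h(y) = C1 - 8*y*log(y)/3 - 8*y*log(6)/3 + 8*y/3 + 8*y*log(5)/3 - 9*sin(7*y/6)/14


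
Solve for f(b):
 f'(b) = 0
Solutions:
 f(b) = C1


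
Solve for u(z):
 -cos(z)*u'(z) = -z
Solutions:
 u(z) = C1 + Integral(z/cos(z), z)


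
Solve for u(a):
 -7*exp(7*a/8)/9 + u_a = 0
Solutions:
 u(a) = C1 + 8*exp(7*a/8)/9


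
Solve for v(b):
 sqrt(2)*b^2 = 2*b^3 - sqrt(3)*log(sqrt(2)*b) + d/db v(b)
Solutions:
 v(b) = C1 - b^4/2 + sqrt(2)*b^3/3 + sqrt(3)*b*log(b) - sqrt(3)*b + sqrt(3)*b*log(2)/2


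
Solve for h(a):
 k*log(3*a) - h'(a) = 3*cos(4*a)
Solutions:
 h(a) = C1 + a*k*(log(a) - 1) + a*k*log(3) - 3*sin(4*a)/4


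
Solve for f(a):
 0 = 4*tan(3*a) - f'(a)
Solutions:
 f(a) = C1 - 4*log(cos(3*a))/3


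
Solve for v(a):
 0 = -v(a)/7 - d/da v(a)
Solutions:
 v(a) = C1*exp(-a/7)


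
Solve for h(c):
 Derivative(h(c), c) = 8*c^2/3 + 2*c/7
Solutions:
 h(c) = C1 + 8*c^3/9 + c^2/7


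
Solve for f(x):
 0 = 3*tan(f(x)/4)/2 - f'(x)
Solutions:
 f(x) = -4*asin(C1*exp(3*x/8)) + 4*pi
 f(x) = 4*asin(C1*exp(3*x/8))


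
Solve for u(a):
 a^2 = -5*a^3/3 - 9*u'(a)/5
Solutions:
 u(a) = C1 - 25*a^4/108 - 5*a^3/27


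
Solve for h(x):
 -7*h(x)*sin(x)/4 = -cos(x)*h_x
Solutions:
 h(x) = C1/cos(x)^(7/4)


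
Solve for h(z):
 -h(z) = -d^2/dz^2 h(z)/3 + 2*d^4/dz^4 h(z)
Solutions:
 h(z) = (C1*sin(2^(3/4)*z*sin(atan(sqrt(71))/2)/2) + C2*cos(2^(3/4)*z*sin(atan(sqrt(71))/2)/2))*exp(-2^(3/4)*z*cos(atan(sqrt(71))/2)/2) + (C3*sin(2^(3/4)*z*sin(atan(sqrt(71))/2)/2) + C4*cos(2^(3/4)*z*sin(atan(sqrt(71))/2)/2))*exp(2^(3/4)*z*cos(atan(sqrt(71))/2)/2)


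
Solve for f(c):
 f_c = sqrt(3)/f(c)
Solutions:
 f(c) = -sqrt(C1 + 2*sqrt(3)*c)
 f(c) = sqrt(C1 + 2*sqrt(3)*c)


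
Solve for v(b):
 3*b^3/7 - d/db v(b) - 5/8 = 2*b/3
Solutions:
 v(b) = C1 + 3*b^4/28 - b^2/3 - 5*b/8


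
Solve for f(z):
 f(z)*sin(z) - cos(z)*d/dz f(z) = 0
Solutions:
 f(z) = C1/cos(z)


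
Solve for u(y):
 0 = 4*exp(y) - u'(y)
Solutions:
 u(y) = C1 + 4*exp(y)


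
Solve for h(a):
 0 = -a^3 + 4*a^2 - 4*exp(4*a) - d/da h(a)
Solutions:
 h(a) = C1 - a^4/4 + 4*a^3/3 - exp(4*a)


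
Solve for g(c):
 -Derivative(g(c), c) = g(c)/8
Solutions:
 g(c) = C1*exp(-c/8)


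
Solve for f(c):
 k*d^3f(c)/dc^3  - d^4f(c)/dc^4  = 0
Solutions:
 f(c) = C1 + C2*c + C3*c^2 + C4*exp(c*k)


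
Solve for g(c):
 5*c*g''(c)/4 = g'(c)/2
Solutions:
 g(c) = C1 + C2*c^(7/5)


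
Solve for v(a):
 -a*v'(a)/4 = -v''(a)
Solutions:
 v(a) = C1 + C2*erfi(sqrt(2)*a/4)


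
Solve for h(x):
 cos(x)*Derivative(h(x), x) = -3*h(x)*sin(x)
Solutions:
 h(x) = C1*cos(x)^3


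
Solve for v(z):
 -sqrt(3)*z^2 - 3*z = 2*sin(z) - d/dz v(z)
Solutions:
 v(z) = C1 + sqrt(3)*z^3/3 + 3*z^2/2 - 2*cos(z)


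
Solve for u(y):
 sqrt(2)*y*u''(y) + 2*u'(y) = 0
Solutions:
 u(y) = C1 + C2*y^(1 - sqrt(2))


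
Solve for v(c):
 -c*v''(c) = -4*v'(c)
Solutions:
 v(c) = C1 + C2*c^5


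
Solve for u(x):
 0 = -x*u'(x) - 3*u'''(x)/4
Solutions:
 u(x) = C1 + Integral(C2*airyai(-6^(2/3)*x/3) + C3*airybi(-6^(2/3)*x/3), x)


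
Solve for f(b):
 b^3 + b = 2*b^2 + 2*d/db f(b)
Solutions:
 f(b) = C1 + b^4/8 - b^3/3 + b^2/4


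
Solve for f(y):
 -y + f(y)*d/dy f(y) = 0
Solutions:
 f(y) = -sqrt(C1 + y^2)
 f(y) = sqrt(C1 + y^2)


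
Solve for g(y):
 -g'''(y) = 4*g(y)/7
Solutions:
 g(y) = C3*exp(-14^(2/3)*y/7) + (C1*sin(14^(2/3)*sqrt(3)*y/14) + C2*cos(14^(2/3)*sqrt(3)*y/14))*exp(14^(2/3)*y/14)


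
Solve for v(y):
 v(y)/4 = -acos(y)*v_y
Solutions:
 v(y) = C1*exp(-Integral(1/acos(y), y)/4)


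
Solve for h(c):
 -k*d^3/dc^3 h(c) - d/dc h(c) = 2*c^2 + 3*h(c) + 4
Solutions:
 h(c) = C1*exp(2^(1/3)*c*(6^(1/3)*(sqrt(3)*sqrt((243 + 4/k)/k^2) + 27/k)^(1/3)/12 - 2^(1/3)*3^(5/6)*I*(sqrt(3)*sqrt((243 + 4/k)/k^2) + 27/k)^(1/3)/12 + 2/(k*(-3^(1/3) + 3^(5/6)*I)*(sqrt(3)*sqrt((243 + 4/k)/k^2) + 27/k)^(1/3)))) + C2*exp(2^(1/3)*c*(6^(1/3)*(sqrt(3)*sqrt((243 + 4/k)/k^2) + 27/k)^(1/3)/12 + 2^(1/3)*3^(5/6)*I*(sqrt(3)*sqrt((243 + 4/k)/k^2) + 27/k)^(1/3)/12 - 2/(k*(3^(1/3) + 3^(5/6)*I)*(sqrt(3)*sqrt((243 + 4/k)/k^2) + 27/k)^(1/3)))) + C3*exp(6^(1/3)*c*(-2^(1/3)*(sqrt(3)*sqrt((243 + 4/k)/k^2) + 27/k)^(1/3) + 2*3^(1/3)/(k*(sqrt(3)*sqrt((243 + 4/k)/k^2) + 27/k)^(1/3)))/6) - 2*c^2/3 + 4*c/9 - 40/27


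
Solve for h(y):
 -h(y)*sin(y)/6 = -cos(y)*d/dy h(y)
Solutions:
 h(y) = C1/cos(y)^(1/6)


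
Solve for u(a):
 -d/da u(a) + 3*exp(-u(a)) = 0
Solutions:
 u(a) = log(C1 + 3*a)


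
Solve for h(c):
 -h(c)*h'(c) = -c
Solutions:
 h(c) = -sqrt(C1 + c^2)
 h(c) = sqrt(C1 + c^2)


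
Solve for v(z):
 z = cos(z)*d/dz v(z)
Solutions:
 v(z) = C1 + Integral(z/cos(z), z)


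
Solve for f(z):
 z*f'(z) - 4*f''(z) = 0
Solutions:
 f(z) = C1 + C2*erfi(sqrt(2)*z/4)


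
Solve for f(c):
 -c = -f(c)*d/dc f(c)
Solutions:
 f(c) = -sqrt(C1 + c^2)
 f(c) = sqrt(C1 + c^2)


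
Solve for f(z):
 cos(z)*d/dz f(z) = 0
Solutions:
 f(z) = C1


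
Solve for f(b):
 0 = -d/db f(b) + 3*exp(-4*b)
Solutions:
 f(b) = C1 - 3*exp(-4*b)/4


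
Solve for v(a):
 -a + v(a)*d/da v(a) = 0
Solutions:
 v(a) = -sqrt(C1 + a^2)
 v(a) = sqrt(C1 + a^2)


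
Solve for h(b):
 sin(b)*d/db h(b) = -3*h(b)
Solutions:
 h(b) = C1*(cos(b) + 1)^(3/2)/(cos(b) - 1)^(3/2)


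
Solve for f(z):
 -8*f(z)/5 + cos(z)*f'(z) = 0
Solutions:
 f(z) = C1*(sin(z) + 1)^(4/5)/(sin(z) - 1)^(4/5)


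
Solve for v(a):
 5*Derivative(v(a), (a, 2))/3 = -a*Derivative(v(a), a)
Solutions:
 v(a) = C1 + C2*erf(sqrt(30)*a/10)


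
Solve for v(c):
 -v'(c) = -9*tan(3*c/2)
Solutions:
 v(c) = C1 - 6*log(cos(3*c/2))


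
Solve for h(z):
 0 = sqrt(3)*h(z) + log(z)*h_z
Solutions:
 h(z) = C1*exp(-sqrt(3)*li(z))


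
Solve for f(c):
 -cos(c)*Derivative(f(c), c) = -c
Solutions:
 f(c) = C1 + Integral(c/cos(c), c)


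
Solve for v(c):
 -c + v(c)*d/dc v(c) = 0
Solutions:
 v(c) = -sqrt(C1 + c^2)
 v(c) = sqrt(C1 + c^2)


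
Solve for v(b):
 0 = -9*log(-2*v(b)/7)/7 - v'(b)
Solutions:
 7*Integral(1/(log(-_y) - log(7) + log(2)), (_y, v(b)))/9 = C1 - b


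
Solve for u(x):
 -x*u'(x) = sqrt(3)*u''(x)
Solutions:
 u(x) = C1 + C2*erf(sqrt(2)*3^(3/4)*x/6)


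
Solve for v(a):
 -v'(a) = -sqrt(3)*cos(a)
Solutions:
 v(a) = C1 + sqrt(3)*sin(a)


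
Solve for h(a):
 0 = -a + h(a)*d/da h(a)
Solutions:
 h(a) = -sqrt(C1 + a^2)
 h(a) = sqrt(C1 + a^2)


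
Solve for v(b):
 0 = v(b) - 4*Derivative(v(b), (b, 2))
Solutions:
 v(b) = C1*exp(-b/2) + C2*exp(b/2)


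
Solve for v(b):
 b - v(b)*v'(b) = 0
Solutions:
 v(b) = -sqrt(C1 + b^2)
 v(b) = sqrt(C1 + b^2)


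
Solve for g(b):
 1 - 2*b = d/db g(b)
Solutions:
 g(b) = C1 - b^2 + b


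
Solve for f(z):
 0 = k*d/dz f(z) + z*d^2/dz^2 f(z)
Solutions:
 f(z) = C1 + z^(1 - re(k))*(C2*sin(log(z)*Abs(im(k))) + C3*cos(log(z)*im(k)))


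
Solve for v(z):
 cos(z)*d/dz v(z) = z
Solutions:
 v(z) = C1 + Integral(z/cos(z), z)


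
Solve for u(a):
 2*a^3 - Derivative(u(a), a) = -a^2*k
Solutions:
 u(a) = C1 + a^4/2 + a^3*k/3


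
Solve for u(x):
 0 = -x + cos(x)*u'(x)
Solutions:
 u(x) = C1 + Integral(x/cos(x), x)


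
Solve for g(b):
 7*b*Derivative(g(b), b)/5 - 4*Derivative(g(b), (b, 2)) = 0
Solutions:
 g(b) = C1 + C2*erfi(sqrt(70)*b/20)


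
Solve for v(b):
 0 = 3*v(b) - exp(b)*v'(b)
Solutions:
 v(b) = C1*exp(-3*exp(-b))


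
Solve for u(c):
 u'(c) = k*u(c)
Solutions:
 u(c) = C1*exp(c*k)


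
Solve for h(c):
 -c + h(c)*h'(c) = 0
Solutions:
 h(c) = -sqrt(C1 + c^2)
 h(c) = sqrt(C1 + c^2)


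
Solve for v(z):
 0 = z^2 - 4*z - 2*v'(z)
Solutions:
 v(z) = C1 + z^3/6 - z^2


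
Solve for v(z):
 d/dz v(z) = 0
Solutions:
 v(z) = C1


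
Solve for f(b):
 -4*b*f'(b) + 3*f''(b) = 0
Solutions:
 f(b) = C1 + C2*erfi(sqrt(6)*b/3)


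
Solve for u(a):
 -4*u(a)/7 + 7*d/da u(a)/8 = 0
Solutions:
 u(a) = C1*exp(32*a/49)


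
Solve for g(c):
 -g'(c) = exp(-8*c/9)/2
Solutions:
 g(c) = C1 + 9*exp(-8*c/9)/16


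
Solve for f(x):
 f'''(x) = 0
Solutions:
 f(x) = C1 + C2*x + C3*x^2


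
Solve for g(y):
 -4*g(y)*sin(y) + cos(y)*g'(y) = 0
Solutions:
 g(y) = C1/cos(y)^4


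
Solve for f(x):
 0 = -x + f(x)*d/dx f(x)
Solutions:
 f(x) = -sqrt(C1 + x^2)
 f(x) = sqrt(C1 + x^2)


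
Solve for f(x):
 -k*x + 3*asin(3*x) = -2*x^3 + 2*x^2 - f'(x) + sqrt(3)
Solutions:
 f(x) = C1 + k*x^2/2 - x^4/2 + 2*x^3/3 - 3*x*asin(3*x) + sqrt(3)*x - sqrt(1 - 9*x^2)


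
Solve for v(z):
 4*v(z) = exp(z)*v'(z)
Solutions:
 v(z) = C1*exp(-4*exp(-z))


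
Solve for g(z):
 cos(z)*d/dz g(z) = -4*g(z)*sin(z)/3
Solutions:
 g(z) = C1*cos(z)^(4/3)


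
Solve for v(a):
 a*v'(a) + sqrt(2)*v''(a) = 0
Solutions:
 v(a) = C1 + C2*erf(2^(1/4)*a/2)


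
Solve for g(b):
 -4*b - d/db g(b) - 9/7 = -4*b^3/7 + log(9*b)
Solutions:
 g(b) = C1 + b^4/7 - 2*b^2 - b*log(b) - b*log(9) - 2*b/7


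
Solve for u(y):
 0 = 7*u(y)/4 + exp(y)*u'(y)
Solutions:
 u(y) = C1*exp(7*exp(-y)/4)


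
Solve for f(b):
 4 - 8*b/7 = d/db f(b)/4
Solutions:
 f(b) = C1 - 16*b^2/7 + 16*b


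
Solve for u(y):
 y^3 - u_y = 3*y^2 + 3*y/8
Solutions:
 u(y) = C1 + y^4/4 - y^3 - 3*y^2/16


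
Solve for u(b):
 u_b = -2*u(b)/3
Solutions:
 u(b) = C1*exp(-2*b/3)


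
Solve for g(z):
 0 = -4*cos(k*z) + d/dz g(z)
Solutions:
 g(z) = C1 + 4*sin(k*z)/k


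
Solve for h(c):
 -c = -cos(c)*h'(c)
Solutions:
 h(c) = C1 + Integral(c/cos(c), c)


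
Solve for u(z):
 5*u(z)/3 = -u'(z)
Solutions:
 u(z) = C1*exp(-5*z/3)


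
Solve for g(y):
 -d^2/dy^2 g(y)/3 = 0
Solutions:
 g(y) = C1 + C2*y


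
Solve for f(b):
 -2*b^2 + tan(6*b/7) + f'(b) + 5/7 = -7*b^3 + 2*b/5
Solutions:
 f(b) = C1 - 7*b^4/4 + 2*b^3/3 + b^2/5 - 5*b/7 + 7*log(cos(6*b/7))/6


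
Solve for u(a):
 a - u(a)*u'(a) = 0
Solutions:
 u(a) = -sqrt(C1 + a^2)
 u(a) = sqrt(C1 + a^2)


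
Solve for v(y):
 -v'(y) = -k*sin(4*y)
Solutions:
 v(y) = C1 - k*cos(4*y)/4


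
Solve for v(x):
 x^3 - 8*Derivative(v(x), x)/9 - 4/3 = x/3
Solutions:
 v(x) = C1 + 9*x^4/32 - 3*x^2/16 - 3*x/2


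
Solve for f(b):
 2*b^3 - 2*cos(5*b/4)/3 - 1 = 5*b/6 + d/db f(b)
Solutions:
 f(b) = C1 + b^4/2 - 5*b^2/12 - b - 8*sin(5*b/4)/15


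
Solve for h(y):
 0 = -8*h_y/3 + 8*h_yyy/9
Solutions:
 h(y) = C1 + C2*exp(-sqrt(3)*y) + C3*exp(sqrt(3)*y)


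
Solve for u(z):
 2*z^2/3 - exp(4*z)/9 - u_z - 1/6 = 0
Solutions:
 u(z) = C1 + 2*z^3/9 - z/6 - exp(4*z)/36


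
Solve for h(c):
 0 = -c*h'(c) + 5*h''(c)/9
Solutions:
 h(c) = C1 + C2*erfi(3*sqrt(10)*c/10)


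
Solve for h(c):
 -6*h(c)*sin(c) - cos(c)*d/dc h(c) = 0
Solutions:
 h(c) = C1*cos(c)^6


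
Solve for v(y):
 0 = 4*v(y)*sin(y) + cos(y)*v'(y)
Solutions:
 v(y) = C1*cos(y)^4


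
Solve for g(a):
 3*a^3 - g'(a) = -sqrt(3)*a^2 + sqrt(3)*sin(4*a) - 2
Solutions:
 g(a) = C1 + 3*a^4/4 + sqrt(3)*a^3/3 + 2*a + sqrt(3)*cos(4*a)/4


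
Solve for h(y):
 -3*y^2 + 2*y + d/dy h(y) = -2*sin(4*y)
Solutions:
 h(y) = C1 + y^3 - y^2 + cos(4*y)/2


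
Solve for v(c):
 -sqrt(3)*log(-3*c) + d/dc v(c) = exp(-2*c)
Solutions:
 v(c) = C1 + sqrt(3)*c*log(-c) + sqrt(3)*c*(-1 + log(3)) - exp(-2*c)/2


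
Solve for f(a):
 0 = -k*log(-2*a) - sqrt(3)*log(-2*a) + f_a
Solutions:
 f(a) = C1 + a*(k + sqrt(3))*log(-a) + a*(-k + k*log(2) - sqrt(3) + sqrt(3)*log(2))


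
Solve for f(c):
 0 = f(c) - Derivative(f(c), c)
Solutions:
 f(c) = C1*exp(c)


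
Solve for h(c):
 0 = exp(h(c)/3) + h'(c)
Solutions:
 h(c) = 3*log(1/(C1 + c)) + 3*log(3)


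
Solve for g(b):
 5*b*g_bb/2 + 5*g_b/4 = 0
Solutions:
 g(b) = C1 + C2*sqrt(b)


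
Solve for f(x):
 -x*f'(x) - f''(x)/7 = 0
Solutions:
 f(x) = C1 + C2*erf(sqrt(14)*x/2)


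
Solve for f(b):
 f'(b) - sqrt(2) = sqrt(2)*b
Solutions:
 f(b) = C1 + sqrt(2)*b^2/2 + sqrt(2)*b


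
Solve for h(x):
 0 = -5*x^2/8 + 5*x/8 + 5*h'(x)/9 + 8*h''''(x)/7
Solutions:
 h(x) = C1 + C4*exp(-105^(1/3)*x/6) + 3*x^3/8 - 9*x^2/16 + (C2*sin(3^(5/6)*35^(1/3)*x/12) + C3*cos(3^(5/6)*35^(1/3)*x/12))*exp(105^(1/3)*x/12)


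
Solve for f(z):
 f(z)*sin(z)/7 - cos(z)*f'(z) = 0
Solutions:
 f(z) = C1/cos(z)^(1/7)


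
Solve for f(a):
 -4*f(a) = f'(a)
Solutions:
 f(a) = C1*exp(-4*a)


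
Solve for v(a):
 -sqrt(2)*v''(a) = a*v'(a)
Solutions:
 v(a) = C1 + C2*erf(2^(1/4)*a/2)


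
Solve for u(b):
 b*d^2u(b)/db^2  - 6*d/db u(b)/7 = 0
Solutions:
 u(b) = C1 + C2*b^(13/7)


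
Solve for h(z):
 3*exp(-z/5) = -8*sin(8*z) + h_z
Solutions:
 h(z) = C1 - cos(8*z) - 15*exp(-z/5)


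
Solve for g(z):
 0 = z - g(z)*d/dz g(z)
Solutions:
 g(z) = -sqrt(C1 + z^2)
 g(z) = sqrt(C1 + z^2)


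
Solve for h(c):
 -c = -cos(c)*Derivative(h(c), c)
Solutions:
 h(c) = C1 + Integral(c/cos(c), c)


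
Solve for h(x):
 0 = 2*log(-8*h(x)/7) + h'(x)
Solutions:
 Integral(1/(log(-_y) - log(7) + 3*log(2)), (_y, h(x)))/2 = C1 - x


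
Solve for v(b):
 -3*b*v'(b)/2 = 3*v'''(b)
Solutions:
 v(b) = C1 + Integral(C2*airyai(-2^(2/3)*b/2) + C3*airybi(-2^(2/3)*b/2), b)


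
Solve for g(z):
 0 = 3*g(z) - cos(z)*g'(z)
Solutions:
 g(z) = C1*(sin(z) + 1)^(3/2)/(sin(z) - 1)^(3/2)


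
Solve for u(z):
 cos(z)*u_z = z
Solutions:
 u(z) = C1 + Integral(z/cos(z), z)


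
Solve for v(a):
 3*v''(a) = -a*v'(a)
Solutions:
 v(a) = C1 + C2*erf(sqrt(6)*a/6)


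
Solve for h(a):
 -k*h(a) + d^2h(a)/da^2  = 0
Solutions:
 h(a) = C1*exp(-a*sqrt(k)) + C2*exp(a*sqrt(k))


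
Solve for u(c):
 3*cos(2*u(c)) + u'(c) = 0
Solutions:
 u(c) = -asin((C1 + exp(12*c))/(C1 - exp(12*c)))/2 + pi/2
 u(c) = asin((C1 + exp(12*c))/(C1 - exp(12*c)))/2


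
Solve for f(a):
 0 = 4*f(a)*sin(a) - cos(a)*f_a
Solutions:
 f(a) = C1/cos(a)^4


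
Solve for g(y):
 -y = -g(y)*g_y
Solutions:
 g(y) = -sqrt(C1 + y^2)
 g(y) = sqrt(C1 + y^2)


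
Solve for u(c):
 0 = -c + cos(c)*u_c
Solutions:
 u(c) = C1 + Integral(c/cos(c), c)


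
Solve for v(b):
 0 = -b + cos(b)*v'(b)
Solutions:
 v(b) = C1 + Integral(b/cos(b), b)


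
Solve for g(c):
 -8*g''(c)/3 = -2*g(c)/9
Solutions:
 g(c) = C1*exp(-sqrt(3)*c/6) + C2*exp(sqrt(3)*c/6)


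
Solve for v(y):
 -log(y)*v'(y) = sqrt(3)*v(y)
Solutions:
 v(y) = C1*exp(-sqrt(3)*li(y))


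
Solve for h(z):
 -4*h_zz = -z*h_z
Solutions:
 h(z) = C1 + C2*erfi(sqrt(2)*z/4)


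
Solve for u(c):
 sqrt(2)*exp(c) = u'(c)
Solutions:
 u(c) = C1 + sqrt(2)*exp(c)


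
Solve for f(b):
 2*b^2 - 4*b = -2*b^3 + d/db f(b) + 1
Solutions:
 f(b) = C1 + b^4/2 + 2*b^3/3 - 2*b^2 - b


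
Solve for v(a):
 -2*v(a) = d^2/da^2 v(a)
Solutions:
 v(a) = C1*sin(sqrt(2)*a) + C2*cos(sqrt(2)*a)


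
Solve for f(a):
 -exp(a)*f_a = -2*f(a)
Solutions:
 f(a) = C1*exp(-2*exp(-a))


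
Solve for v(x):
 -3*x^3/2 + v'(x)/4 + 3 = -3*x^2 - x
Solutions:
 v(x) = C1 + 3*x^4/2 - 4*x^3 - 2*x^2 - 12*x


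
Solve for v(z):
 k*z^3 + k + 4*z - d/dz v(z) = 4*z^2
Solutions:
 v(z) = C1 + k*z^4/4 + k*z - 4*z^3/3 + 2*z^2


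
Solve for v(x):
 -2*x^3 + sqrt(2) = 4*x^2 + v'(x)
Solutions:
 v(x) = C1 - x^4/2 - 4*x^3/3 + sqrt(2)*x


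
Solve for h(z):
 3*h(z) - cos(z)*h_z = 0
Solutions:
 h(z) = C1*(sin(z) + 1)^(3/2)/(sin(z) - 1)^(3/2)


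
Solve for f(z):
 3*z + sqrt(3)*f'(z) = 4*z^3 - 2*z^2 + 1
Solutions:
 f(z) = C1 + sqrt(3)*z^4/3 - 2*sqrt(3)*z^3/9 - sqrt(3)*z^2/2 + sqrt(3)*z/3


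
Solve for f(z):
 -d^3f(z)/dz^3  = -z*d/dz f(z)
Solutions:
 f(z) = C1 + Integral(C2*airyai(z) + C3*airybi(z), z)


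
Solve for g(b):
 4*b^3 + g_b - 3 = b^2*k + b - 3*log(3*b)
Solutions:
 g(b) = C1 - b^4 + b^3*k/3 + b^2/2 - 3*b*log(b) - b*log(27) + 6*b


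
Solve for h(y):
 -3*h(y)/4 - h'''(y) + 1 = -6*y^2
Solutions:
 h(y) = C3*exp(-6^(1/3)*y/2) + 8*y^2 + (C1*sin(2^(1/3)*3^(5/6)*y/4) + C2*cos(2^(1/3)*3^(5/6)*y/4))*exp(6^(1/3)*y/4) + 4/3


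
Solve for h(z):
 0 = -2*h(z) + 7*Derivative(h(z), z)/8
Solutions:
 h(z) = C1*exp(16*z/7)


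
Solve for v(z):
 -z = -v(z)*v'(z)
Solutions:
 v(z) = -sqrt(C1 + z^2)
 v(z) = sqrt(C1 + z^2)


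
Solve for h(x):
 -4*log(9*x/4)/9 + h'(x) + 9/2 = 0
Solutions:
 h(x) = C1 + 4*x*log(x)/9 - 89*x/18 - 8*x*log(2)/9 + 8*x*log(3)/9


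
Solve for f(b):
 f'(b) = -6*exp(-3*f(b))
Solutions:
 f(b) = log(C1 - 18*b)/3
 f(b) = log((-3^(1/3) - 3^(5/6)*I)*(C1 - 6*b)^(1/3)/2)
 f(b) = log((-3^(1/3) + 3^(5/6)*I)*(C1 - 6*b)^(1/3)/2)


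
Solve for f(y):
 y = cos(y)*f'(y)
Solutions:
 f(y) = C1 + Integral(y/cos(y), y)


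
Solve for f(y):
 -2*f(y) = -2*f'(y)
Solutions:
 f(y) = C1*exp(y)


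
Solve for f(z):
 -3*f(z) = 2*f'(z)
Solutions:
 f(z) = C1*exp(-3*z/2)


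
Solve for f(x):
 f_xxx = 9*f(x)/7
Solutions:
 f(x) = C3*exp(21^(2/3)*x/7) + (C1*sin(3*3^(1/6)*7^(2/3)*x/14) + C2*cos(3*3^(1/6)*7^(2/3)*x/14))*exp(-21^(2/3)*x/14)


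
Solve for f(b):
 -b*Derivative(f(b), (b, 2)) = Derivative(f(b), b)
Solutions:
 f(b) = C1 + C2*log(b)


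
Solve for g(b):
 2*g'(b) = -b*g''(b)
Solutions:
 g(b) = C1 + C2/b


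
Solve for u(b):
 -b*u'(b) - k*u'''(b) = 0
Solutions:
 u(b) = C1 + Integral(C2*airyai(b*(-1/k)^(1/3)) + C3*airybi(b*(-1/k)^(1/3)), b)


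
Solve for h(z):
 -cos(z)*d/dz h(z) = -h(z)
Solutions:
 h(z) = C1*sqrt(sin(z) + 1)/sqrt(sin(z) - 1)


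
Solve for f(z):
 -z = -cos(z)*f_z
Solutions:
 f(z) = C1 + Integral(z/cos(z), z)


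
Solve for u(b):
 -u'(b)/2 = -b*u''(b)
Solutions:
 u(b) = C1 + C2*b^(3/2)


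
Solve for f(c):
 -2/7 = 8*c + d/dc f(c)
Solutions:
 f(c) = C1 - 4*c^2 - 2*c/7


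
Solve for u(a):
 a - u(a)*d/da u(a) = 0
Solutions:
 u(a) = -sqrt(C1 + a^2)
 u(a) = sqrt(C1 + a^2)


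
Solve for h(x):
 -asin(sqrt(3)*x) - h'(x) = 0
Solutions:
 h(x) = C1 - x*asin(sqrt(3)*x) - sqrt(3)*sqrt(1 - 3*x^2)/3


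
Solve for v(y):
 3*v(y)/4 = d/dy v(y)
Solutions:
 v(y) = C1*exp(3*y/4)


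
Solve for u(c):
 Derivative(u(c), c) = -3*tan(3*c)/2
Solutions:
 u(c) = C1 + log(cos(3*c))/2


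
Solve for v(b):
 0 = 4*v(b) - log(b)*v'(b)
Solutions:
 v(b) = C1*exp(4*li(b))


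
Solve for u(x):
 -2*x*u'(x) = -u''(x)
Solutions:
 u(x) = C1 + C2*erfi(x)


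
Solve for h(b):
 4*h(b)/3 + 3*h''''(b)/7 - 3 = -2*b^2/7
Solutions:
 h(b) = -3*b^2/14 + (C1*sin(sqrt(3)*7^(1/4)*b/3) + C2*cos(sqrt(3)*7^(1/4)*b/3))*exp(-sqrt(3)*7^(1/4)*b/3) + (C3*sin(sqrt(3)*7^(1/4)*b/3) + C4*cos(sqrt(3)*7^(1/4)*b/3))*exp(sqrt(3)*7^(1/4)*b/3) + 9/4


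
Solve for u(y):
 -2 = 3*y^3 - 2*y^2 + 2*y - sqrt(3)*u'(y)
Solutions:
 u(y) = C1 + sqrt(3)*y^4/4 - 2*sqrt(3)*y^3/9 + sqrt(3)*y^2/3 + 2*sqrt(3)*y/3


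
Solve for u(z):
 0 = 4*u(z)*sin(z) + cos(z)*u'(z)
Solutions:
 u(z) = C1*cos(z)^4


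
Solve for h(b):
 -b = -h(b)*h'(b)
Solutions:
 h(b) = -sqrt(C1 + b^2)
 h(b) = sqrt(C1 + b^2)


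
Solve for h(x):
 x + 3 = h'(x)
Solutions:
 h(x) = C1 + x^2/2 + 3*x


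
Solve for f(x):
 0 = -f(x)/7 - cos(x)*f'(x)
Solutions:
 f(x) = C1*(sin(x) - 1)^(1/14)/(sin(x) + 1)^(1/14)


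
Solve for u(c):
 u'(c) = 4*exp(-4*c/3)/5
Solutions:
 u(c) = C1 - 3*exp(-4*c/3)/5


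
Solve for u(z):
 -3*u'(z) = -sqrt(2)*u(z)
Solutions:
 u(z) = C1*exp(sqrt(2)*z/3)


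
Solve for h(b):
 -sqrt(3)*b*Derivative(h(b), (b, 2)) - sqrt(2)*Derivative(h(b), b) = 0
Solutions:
 h(b) = C1 + C2*b^(1 - sqrt(6)/3)


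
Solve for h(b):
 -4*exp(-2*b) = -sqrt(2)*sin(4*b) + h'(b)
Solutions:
 h(b) = C1 - sqrt(2)*cos(4*b)/4 + 2*exp(-2*b)


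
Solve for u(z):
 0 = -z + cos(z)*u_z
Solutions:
 u(z) = C1 + Integral(z/cos(z), z)


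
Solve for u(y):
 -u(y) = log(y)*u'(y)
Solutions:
 u(y) = C1*exp(-li(y))


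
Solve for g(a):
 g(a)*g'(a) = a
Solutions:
 g(a) = -sqrt(C1 + a^2)
 g(a) = sqrt(C1 + a^2)


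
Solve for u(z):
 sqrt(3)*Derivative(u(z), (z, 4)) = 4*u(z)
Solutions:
 u(z) = C1*exp(-sqrt(2)*3^(7/8)*z/3) + C2*exp(sqrt(2)*3^(7/8)*z/3) + C3*sin(sqrt(2)*3^(7/8)*z/3) + C4*cos(sqrt(2)*3^(7/8)*z/3)


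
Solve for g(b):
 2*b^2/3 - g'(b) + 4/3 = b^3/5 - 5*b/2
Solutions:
 g(b) = C1 - b^4/20 + 2*b^3/9 + 5*b^2/4 + 4*b/3


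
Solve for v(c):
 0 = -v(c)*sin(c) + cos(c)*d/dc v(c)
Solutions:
 v(c) = C1/cos(c)


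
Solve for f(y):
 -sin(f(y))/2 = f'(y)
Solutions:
 f(y) = -acos((-C1 - exp(y))/(C1 - exp(y))) + 2*pi
 f(y) = acos((-C1 - exp(y))/(C1 - exp(y)))


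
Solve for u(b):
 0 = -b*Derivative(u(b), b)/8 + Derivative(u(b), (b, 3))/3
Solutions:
 u(b) = C1 + Integral(C2*airyai(3^(1/3)*b/2) + C3*airybi(3^(1/3)*b/2), b)


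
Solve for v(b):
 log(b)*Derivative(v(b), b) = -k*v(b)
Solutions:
 v(b) = C1*exp(-k*li(b))


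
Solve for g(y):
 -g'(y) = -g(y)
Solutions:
 g(y) = C1*exp(y)


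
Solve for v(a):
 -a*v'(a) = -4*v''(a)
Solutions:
 v(a) = C1 + C2*erfi(sqrt(2)*a/4)


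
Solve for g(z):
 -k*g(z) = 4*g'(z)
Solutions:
 g(z) = C1*exp(-k*z/4)


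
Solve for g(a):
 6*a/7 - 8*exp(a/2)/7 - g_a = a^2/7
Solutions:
 g(a) = C1 - a^3/21 + 3*a^2/7 - 16*exp(a/2)/7


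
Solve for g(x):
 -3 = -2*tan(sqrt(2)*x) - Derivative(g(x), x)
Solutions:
 g(x) = C1 + 3*x + sqrt(2)*log(cos(sqrt(2)*x))


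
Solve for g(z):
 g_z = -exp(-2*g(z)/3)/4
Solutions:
 g(z) = 3*log(-sqrt(C1 - z)) - 3*log(6)/2
 g(z) = 3*log(C1 - z/6)/2


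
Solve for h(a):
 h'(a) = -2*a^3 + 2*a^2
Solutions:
 h(a) = C1 - a^4/2 + 2*a^3/3


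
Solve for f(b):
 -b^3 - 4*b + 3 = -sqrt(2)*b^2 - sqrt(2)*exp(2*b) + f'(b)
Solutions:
 f(b) = C1 - b^4/4 + sqrt(2)*b^3/3 - 2*b^2 + 3*b + sqrt(2)*exp(2*b)/2


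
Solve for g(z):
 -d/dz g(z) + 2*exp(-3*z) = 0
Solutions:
 g(z) = C1 - 2*exp(-3*z)/3


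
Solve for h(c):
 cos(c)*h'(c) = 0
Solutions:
 h(c) = C1


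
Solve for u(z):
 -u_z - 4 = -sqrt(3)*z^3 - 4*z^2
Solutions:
 u(z) = C1 + sqrt(3)*z^4/4 + 4*z^3/3 - 4*z


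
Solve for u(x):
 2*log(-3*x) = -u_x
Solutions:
 u(x) = C1 - 2*x*log(-x) + 2*x*(1 - log(3))


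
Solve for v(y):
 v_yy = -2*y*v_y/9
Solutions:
 v(y) = C1 + C2*erf(y/3)


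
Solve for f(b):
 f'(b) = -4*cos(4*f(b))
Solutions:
 f(b) = -asin((C1 + exp(32*b))/(C1 - exp(32*b)))/4 + pi/4
 f(b) = asin((C1 + exp(32*b))/(C1 - exp(32*b)))/4


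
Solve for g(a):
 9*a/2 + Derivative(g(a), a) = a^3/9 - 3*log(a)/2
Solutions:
 g(a) = C1 + a^4/36 - 9*a^2/4 - 3*a*log(a)/2 + 3*a/2


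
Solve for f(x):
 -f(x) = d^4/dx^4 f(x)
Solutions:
 f(x) = (C1*sin(sqrt(2)*x/2) + C2*cos(sqrt(2)*x/2))*exp(-sqrt(2)*x/2) + (C3*sin(sqrt(2)*x/2) + C4*cos(sqrt(2)*x/2))*exp(sqrt(2)*x/2)


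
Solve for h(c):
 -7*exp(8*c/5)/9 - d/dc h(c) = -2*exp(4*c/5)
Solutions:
 h(c) = C1 - 35*exp(8*c/5)/72 + 5*exp(4*c/5)/2


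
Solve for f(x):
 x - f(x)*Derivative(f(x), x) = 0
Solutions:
 f(x) = -sqrt(C1 + x^2)
 f(x) = sqrt(C1 + x^2)


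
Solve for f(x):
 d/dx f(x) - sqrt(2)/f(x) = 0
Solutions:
 f(x) = -sqrt(C1 + 2*sqrt(2)*x)
 f(x) = sqrt(C1 + 2*sqrt(2)*x)


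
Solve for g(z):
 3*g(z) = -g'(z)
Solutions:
 g(z) = C1*exp(-3*z)


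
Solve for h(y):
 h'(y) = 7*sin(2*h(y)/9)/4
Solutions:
 -7*y/4 + 9*log(cos(2*h(y)/9) - 1)/4 - 9*log(cos(2*h(y)/9) + 1)/4 = C1


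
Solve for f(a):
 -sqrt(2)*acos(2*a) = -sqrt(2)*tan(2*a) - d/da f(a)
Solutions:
 f(a) = C1 + sqrt(2)*(a*acos(2*a) - sqrt(1 - 4*a^2)/2) + sqrt(2)*log(cos(2*a))/2


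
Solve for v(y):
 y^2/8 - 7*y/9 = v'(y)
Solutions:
 v(y) = C1 + y^3/24 - 7*y^2/18


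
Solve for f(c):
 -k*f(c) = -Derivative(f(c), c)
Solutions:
 f(c) = C1*exp(c*k)


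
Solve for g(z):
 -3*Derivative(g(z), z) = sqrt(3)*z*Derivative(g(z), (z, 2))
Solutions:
 g(z) = C1 + C2*z^(1 - sqrt(3))


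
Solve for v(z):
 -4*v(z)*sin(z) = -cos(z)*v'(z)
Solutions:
 v(z) = C1/cos(z)^4


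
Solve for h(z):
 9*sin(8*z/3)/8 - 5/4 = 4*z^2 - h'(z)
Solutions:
 h(z) = C1 + 4*z^3/3 + 5*z/4 + 27*cos(8*z/3)/64


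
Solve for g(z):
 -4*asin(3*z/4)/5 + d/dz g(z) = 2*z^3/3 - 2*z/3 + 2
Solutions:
 g(z) = C1 + z^4/6 - z^2/3 + 4*z*asin(3*z/4)/5 + 2*z + 4*sqrt(16 - 9*z^2)/15


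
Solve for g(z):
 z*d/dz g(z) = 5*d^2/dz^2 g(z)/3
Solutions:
 g(z) = C1 + C2*erfi(sqrt(30)*z/10)


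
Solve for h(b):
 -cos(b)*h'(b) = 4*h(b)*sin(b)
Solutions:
 h(b) = C1*cos(b)^4


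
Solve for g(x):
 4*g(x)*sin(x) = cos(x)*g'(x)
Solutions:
 g(x) = C1/cos(x)^4


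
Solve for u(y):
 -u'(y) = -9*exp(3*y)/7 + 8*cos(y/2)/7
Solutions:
 u(y) = C1 + 3*exp(3*y)/7 - 16*sin(y/2)/7


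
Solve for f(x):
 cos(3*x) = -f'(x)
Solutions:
 f(x) = C1 - sin(3*x)/3


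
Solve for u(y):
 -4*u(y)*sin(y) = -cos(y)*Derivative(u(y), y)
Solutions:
 u(y) = C1/cos(y)^4


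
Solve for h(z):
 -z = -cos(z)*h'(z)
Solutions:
 h(z) = C1 + Integral(z/cos(z), z)


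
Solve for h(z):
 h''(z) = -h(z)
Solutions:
 h(z) = C1*sin(z) + C2*cos(z)


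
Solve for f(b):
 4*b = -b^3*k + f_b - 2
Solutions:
 f(b) = C1 + b^4*k/4 + 2*b^2 + 2*b


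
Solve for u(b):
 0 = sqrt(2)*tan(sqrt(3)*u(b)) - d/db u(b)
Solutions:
 u(b) = sqrt(3)*(pi - asin(C1*exp(sqrt(6)*b)))/3
 u(b) = sqrt(3)*asin(C1*exp(sqrt(6)*b))/3


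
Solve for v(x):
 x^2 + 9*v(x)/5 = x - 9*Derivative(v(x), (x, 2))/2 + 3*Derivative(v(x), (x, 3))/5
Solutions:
 v(x) = C1*exp(x*(-(2*sqrt(786) + 137)^(1/3) - 25/(2*sqrt(786) + 137)^(1/3) + 10)/4)*sin(sqrt(3)*x*(-(2*sqrt(786) + 137)^(1/3) + 25/(2*sqrt(786) + 137)^(1/3))/4) + C2*exp(x*(-(2*sqrt(786) + 137)^(1/3) - 25/(2*sqrt(786) + 137)^(1/3) + 10)/4)*cos(sqrt(3)*x*(-(2*sqrt(786) + 137)^(1/3) + 25/(2*sqrt(786) + 137)^(1/3))/4) + C3*exp(x*(25/(2*sqrt(786) + 137)^(1/3) + 5 + (2*sqrt(786) + 137)^(1/3))/2) - 5*x^2/9 + 5*x/9 + 25/9


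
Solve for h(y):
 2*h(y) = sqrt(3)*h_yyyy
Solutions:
 h(y) = C1*exp(-2^(1/4)*3^(7/8)*y/3) + C2*exp(2^(1/4)*3^(7/8)*y/3) + C3*sin(2^(1/4)*3^(7/8)*y/3) + C4*cos(2^(1/4)*3^(7/8)*y/3)


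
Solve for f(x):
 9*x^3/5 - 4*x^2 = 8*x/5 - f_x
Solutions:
 f(x) = C1 - 9*x^4/20 + 4*x^3/3 + 4*x^2/5


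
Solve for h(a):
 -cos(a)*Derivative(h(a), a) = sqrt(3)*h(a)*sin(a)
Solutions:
 h(a) = C1*cos(a)^(sqrt(3))


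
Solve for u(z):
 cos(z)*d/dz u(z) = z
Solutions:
 u(z) = C1 + Integral(z/cos(z), z)


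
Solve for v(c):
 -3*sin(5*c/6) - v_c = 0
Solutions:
 v(c) = C1 + 18*cos(5*c/6)/5


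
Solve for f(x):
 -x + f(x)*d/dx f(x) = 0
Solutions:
 f(x) = -sqrt(C1 + x^2)
 f(x) = sqrt(C1 + x^2)


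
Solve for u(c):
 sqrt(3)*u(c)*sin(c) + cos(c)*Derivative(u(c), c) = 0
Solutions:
 u(c) = C1*cos(c)^(sqrt(3))


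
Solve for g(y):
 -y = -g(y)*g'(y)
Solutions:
 g(y) = -sqrt(C1 + y^2)
 g(y) = sqrt(C1 + y^2)


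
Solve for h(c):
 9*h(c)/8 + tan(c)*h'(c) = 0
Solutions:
 h(c) = C1/sin(c)^(9/8)


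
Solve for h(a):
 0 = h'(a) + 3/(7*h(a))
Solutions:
 h(a) = -sqrt(C1 - 42*a)/7
 h(a) = sqrt(C1 - 42*a)/7


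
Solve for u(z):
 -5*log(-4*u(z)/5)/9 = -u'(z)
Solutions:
 -9*Integral(1/(log(-_y) - log(5) + 2*log(2)), (_y, u(z)))/5 = C1 - z


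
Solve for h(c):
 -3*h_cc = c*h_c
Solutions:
 h(c) = C1 + C2*erf(sqrt(6)*c/6)


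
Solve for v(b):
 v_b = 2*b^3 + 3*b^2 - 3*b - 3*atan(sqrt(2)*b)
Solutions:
 v(b) = C1 + b^4/2 + b^3 - 3*b^2/2 - 3*b*atan(sqrt(2)*b) + 3*sqrt(2)*log(2*b^2 + 1)/4


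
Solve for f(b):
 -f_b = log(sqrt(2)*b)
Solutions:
 f(b) = C1 - b*log(b) - b*log(2)/2 + b


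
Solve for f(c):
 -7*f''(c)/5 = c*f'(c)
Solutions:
 f(c) = C1 + C2*erf(sqrt(70)*c/14)


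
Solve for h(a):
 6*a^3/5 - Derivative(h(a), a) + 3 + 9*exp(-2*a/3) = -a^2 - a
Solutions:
 h(a) = C1 + 3*a^4/10 + a^3/3 + a^2/2 + 3*a - 27*exp(-2*a/3)/2


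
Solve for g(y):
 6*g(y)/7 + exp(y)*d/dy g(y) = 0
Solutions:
 g(y) = C1*exp(6*exp(-y)/7)


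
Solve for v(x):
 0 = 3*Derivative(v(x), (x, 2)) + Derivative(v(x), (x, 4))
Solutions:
 v(x) = C1 + C2*x + C3*sin(sqrt(3)*x) + C4*cos(sqrt(3)*x)


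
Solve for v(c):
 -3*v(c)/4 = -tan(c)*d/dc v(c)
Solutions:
 v(c) = C1*sin(c)^(3/4)


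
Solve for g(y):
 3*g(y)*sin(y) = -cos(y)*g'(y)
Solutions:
 g(y) = C1*cos(y)^3


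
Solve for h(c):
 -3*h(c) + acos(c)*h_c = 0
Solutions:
 h(c) = C1*exp(3*Integral(1/acos(c), c))


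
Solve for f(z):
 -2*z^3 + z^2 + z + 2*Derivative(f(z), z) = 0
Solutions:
 f(z) = C1 + z^4/4 - z^3/6 - z^2/4


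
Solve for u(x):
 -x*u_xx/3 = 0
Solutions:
 u(x) = C1 + C2*x


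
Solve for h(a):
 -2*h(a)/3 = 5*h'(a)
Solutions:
 h(a) = C1*exp(-2*a/15)


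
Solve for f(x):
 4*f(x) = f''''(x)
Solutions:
 f(x) = C1*exp(-sqrt(2)*x) + C2*exp(sqrt(2)*x) + C3*sin(sqrt(2)*x) + C4*cos(sqrt(2)*x)


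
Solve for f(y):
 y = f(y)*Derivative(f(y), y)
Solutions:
 f(y) = -sqrt(C1 + y^2)
 f(y) = sqrt(C1 + y^2)


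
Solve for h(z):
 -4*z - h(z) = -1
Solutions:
 h(z) = 1 - 4*z


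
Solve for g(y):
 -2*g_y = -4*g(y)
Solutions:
 g(y) = C1*exp(2*y)


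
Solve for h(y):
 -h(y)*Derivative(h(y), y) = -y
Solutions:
 h(y) = -sqrt(C1 + y^2)
 h(y) = sqrt(C1 + y^2)


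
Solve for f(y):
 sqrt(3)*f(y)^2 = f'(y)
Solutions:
 f(y) = -1/(C1 + sqrt(3)*y)


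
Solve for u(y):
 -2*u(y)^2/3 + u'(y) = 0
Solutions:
 u(y) = -3/(C1 + 2*y)


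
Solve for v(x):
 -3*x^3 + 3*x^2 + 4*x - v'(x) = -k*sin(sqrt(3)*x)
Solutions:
 v(x) = C1 - sqrt(3)*k*cos(sqrt(3)*x)/3 - 3*x^4/4 + x^3 + 2*x^2


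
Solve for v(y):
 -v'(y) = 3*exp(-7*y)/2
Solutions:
 v(y) = C1 + 3*exp(-7*y)/14


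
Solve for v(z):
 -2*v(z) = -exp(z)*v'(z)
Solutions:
 v(z) = C1*exp(-2*exp(-z))


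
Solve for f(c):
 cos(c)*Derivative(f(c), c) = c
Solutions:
 f(c) = C1 + Integral(c/cos(c), c)


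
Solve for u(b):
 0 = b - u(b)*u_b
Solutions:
 u(b) = -sqrt(C1 + b^2)
 u(b) = sqrt(C1 + b^2)


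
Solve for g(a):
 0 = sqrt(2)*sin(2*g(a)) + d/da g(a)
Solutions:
 g(a) = pi - acos((-C1 - exp(4*sqrt(2)*a))/(C1 - exp(4*sqrt(2)*a)))/2
 g(a) = acos((-C1 - exp(4*sqrt(2)*a))/(C1 - exp(4*sqrt(2)*a)))/2


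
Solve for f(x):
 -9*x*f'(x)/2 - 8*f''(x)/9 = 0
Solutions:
 f(x) = C1 + C2*erf(9*sqrt(2)*x/8)


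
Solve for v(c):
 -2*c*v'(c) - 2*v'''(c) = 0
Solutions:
 v(c) = C1 + Integral(C2*airyai(-c) + C3*airybi(-c), c)


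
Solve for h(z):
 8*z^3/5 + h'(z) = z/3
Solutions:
 h(z) = C1 - 2*z^4/5 + z^2/6


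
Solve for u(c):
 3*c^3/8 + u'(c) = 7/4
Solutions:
 u(c) = C1 - 3*c^4/32 + 7*c/4


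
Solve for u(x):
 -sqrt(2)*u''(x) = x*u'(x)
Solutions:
 u(x) = C1 + C2*erf(2^(1/4)*x/2)


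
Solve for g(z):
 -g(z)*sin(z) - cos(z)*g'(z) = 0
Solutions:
 g(z) = C1*cos(z)


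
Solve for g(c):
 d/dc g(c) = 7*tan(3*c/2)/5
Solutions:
 g(c) = C1 - 14*log(cos(3*c/2))/15


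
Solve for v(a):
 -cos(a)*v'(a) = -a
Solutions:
 v(a) = C1 + Integral(a/cos(a), a)


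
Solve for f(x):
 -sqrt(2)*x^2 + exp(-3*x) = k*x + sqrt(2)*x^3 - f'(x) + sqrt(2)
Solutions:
 f(x) = C1 + k*x^2/2 + sqrt(2)*x^4/4 + sqrt(2)*x^3/3 + sqrt(2)*x + exp(-3*x)/3


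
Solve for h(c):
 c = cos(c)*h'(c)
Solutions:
 h(c) = C1 + Integral(c/cos(c), c)


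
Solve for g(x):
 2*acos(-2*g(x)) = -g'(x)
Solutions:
 Integral(1/acos(-2*_y), (_y, g(x))) = C1 - 2*x


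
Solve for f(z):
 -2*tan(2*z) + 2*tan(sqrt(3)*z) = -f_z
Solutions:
 f(z) = C1 - log(cos(2*z)) + 2*sqrt(3)*log(cos(sqrt(3)*z))/3


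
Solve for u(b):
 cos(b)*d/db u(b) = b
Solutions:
 u(b) = C1 + Integral(b/cos(b), b)


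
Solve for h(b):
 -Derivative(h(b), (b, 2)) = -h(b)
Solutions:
 h(b) = C1*exp(-b) + C2*exp(b)


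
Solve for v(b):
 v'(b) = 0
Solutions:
 v(b) = C1


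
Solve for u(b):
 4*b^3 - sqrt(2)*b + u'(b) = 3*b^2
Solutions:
 u(b) = C1 - b^4 + b^3 + sqrt(2)*b^2/2


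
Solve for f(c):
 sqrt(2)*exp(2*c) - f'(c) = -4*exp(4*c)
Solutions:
 f(c) = C1 + exp(4*c) + sqrt(2)*exp(2*c)/2


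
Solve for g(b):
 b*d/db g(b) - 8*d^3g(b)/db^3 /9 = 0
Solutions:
 g(b) = C1 + Integral(C2*airyai(3^(2/3)*b/2) + C3*airybi(3^(2/3)*b/2), b)


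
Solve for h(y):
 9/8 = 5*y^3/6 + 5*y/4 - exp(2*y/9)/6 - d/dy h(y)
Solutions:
 h(y) = C1 + 5*y^4/24 + 5*y^2/8 - 9*y/8 - 3*exp(2*y/9)/4


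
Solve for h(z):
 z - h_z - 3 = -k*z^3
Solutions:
 h(z) = C1 + k*z^4/4 + z^2/2 - 3*z


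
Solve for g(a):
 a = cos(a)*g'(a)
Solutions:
 g(a) = C1 + Integral(a/cos(a), a)


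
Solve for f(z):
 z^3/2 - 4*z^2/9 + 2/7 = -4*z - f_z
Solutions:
 f(z) = C1 - z^4/8 + 4*z^3/27 - 2*z^2 - 2*z/7


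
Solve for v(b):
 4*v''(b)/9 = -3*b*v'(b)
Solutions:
 v(b) = C1 + C2*erf(3*sqrt(6)*b/4)
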